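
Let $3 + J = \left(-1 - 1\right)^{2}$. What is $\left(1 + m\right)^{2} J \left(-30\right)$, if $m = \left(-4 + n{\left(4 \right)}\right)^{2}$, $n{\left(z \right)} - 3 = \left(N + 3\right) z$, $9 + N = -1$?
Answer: $-21268920$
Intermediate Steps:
$N = -10$ ($N = -9 - 1 = -10$)
$n{\left(z \right)} = 3 - 7 z$ ($n{\left(z \right)} = 3 + \left(-10 + 3\right) z = 3 - 7 z$)
$J = 1$ ($J = -3 + \left(-1 - 1\right)^{2} = -3 + \left(-2\right)^{2} = -3 + 4 = 1$)
$m = 841$ ($m = \left(-4 + \left(3 - 28\right)\right)^{2} = \left(-4 - 25\right)^{2} = \left(-29\right)^{2} = 841$)
$\left(1 + m\right)^{2} J \left(-30\right) = \left(1 + 841\right)^{2} \cdot 1 \left(-30\right) = 842^{2} \cdot 1 \left(-30\right) = 708964 \cdot 1 \left(-30\right) = 708964 \left(-30\right) = -21268920$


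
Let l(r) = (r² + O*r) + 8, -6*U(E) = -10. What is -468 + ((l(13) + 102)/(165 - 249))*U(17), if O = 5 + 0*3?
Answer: -29914/63 ≈ -474.83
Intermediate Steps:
U(E) = 5/3 (U(E) = -⅙*(-10) = 5/3)
O = 5 (O = 5 + 0 = 5)
l(r) = 8 + r² + 5*r (l(r) = (r² + 5*r) + 8 = 8 + r² + 5*r)
-468 + ((l(13) + 102)/(165 - 249))*U(17) = -468 + (((8 + 13² + 5*13) + 102)/(165 - 249))*(5/3) = -468 + (((8 + 169 + 65) + 102)/(-84))*(5/3) = -468 + ((242 + 102)*(-1/84))*(5/3) = -468 + (344*(-1/84))*(5/3) = -468 - 86/21*5/3 = -468 - 430/63 = -29914/63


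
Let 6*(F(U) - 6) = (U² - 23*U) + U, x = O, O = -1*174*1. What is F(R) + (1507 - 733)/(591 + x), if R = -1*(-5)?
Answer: -5263/834 ≈ -6.3106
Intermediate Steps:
R = 5
O = -174 (O = -174*1 = -174)
x = -174
F(U) = 6 - 11*U/3 + U²/6 (F(U) = 6 + ((U² - 23*U) + U)/6 = 6 + (U² - 22*U)/6 = 6 + (-11*U/3 + U²/6) = 6 - 11*U/3 + U²/6)
F(R) + (1507 - 733)/(591 + x) = (6 - 11/3*5 + (⅙)*5²) + (1507 - 733)/(591 - 174) = (6 - 55/3 + (⅙)*25) + 774/417 = (6 - 55/3 + 25/6) + 774*(1/417) = -49/6 + 258/139 = -5263/834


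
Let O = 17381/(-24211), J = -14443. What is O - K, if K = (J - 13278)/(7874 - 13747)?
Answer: -773231744/142191203 ≈ -5.4380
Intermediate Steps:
K = 27721/5873 (K = (-14443 - 13278)/(7874 - 13747) = -27721/(-5873) = -27721*(-1/5873) = 27721/5873 ≈ 4.7201)
O = -17381/24211 (O = 17381*(-1/24211) = -17381/24211 ≈ -0.71790)
O - K = -17381/24211 - 1*27721/5873 = -17381/24211 - 27721/5873 = -773231744/142191203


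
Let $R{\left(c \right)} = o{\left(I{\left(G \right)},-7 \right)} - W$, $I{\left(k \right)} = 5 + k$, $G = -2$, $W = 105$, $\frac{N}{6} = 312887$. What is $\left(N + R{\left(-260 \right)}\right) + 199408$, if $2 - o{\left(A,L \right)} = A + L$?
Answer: $2076631$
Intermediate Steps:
$N = 1877322$ ($N = 6 \cdot 312887 = 1877322$)
$o{\left(A,L \right)} = 2 - A - L$ ($o{\left(A,L \right)} = 2 - \left(A + L\right) = 2 - A - L$)
$R{\left(c \right)} = -99$ ($R{\left(c \right)} = \left(2 - \left(5 - 2\right) - -7\right) - 105 = \left(2 - 3 + 7\right) - 105 = 6 - 105 = -99$)
$\left(N + R{\left(-260 \right)}\right) + 199408 = \left(1877322 - 99\right) + 199408 = 1877223 + 199408 = 2076631$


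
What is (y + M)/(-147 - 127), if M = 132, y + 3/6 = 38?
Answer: -339/548 ≈ -0.61861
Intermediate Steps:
y = 75/2 (y = -½ + 38 = 75/2 ≈ 37.500)
(y + M)/(-147 - 127) = (75/2 + 132)/(-147 - 127) = (339/2)/(-274) = (339/2)*(-1/274) = -339/548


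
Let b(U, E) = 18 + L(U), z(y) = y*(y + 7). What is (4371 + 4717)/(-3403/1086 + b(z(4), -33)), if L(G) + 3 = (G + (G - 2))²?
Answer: 9869568/8044943 ≈ 1.2268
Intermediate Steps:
z(y) = y*(7 + y)
L(G) = -3 + (-2 + 2*G)² (L(G) = -3 + (G + (G - 2))² = -3 + (G + (-2 + G))² = -3 + (-2 + 2*G)²)
b(U, E) = 15 + 4*(-1 + U)² (b(U, E) = 18 + (-3 + 4*(-1 + U)²) = 15 + 4*(-1 + U)²)
(4371 + 4717)/(-3403/1086 + b(z(4), -33)) = (4371 + 4717)/(-3403/1086 + (15 + 4*(-1 + 4*(7 + 4))²)) = 9088/(-3403*1/1086 + (15 + 4*(-1 + 4*11)²)) = 9088/(-3403/1086 + (15 + 4*(-1 + 44)²)) = 9088/(-3403/1086 + (15 + 4*43²)) = 9088/(-3403/1086 + (15 + 4*1849)) = 9088/(-3403/1086 + (15 + 7396)) = 9088/(-3403/1086 + 7411) = 9088/(8044943/1086) = 9088*(1086/8044943) = 9869568/8044943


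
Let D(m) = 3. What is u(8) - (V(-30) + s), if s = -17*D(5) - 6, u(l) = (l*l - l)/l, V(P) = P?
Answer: 94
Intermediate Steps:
u(l) = (l² - l)/l
s = -57 (s = -17*3 - 6 = -51 - 6 = -57)
u(8) - (V(-30) + s) = (-1 + 8) - (-30 - 57) = 7 - 1*(-87) = 7 + 87 = 94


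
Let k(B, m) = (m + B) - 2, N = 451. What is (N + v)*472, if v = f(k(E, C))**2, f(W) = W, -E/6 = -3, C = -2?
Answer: 305384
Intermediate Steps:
E = 18 (E = -6*(-3) = 18)
k(B, m) = -2 + B + m (k(B, m) = (B + m) - 2 = -2 + B + m)
v = 196 (v = (-2 + 18 - 2)**2 = 14**2 = 196)
(N + v)*472 = (451 + 196)*472 = 647*472 = 305384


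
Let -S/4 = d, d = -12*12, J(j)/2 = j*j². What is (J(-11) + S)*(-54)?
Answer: 112644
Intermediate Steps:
J(j) = 2*j³ (J(j) = 2*(j*j²) = 2*j³)
d = -144
S = 576 (S = -4*(-144) = 576)
(J(-11) + S)*(-54) = (2*(-11)³ + 576)*(-54) = (2*(-1331) + 576)*(-54) = (-2662 + 576)*(-54) = -2086*(-54) = 112644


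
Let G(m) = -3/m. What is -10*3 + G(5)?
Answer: -153/5 ≈ -30.600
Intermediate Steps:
-10*3 + G(5) = -10*3 - 3/5 = -30 - 3*⅕ = -30 - ⅗ = -153/5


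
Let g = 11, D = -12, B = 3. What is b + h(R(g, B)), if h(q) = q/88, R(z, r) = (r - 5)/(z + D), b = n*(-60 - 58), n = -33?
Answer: 171337/44 ≈ 3894.0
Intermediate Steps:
b = 3894 (b = -33*(-60 - 58) = -33*(-118) = 3894)
R(z, r) = (-5 + r)/(-12 + z) (R(z, r) = (r - 5)/(z - 12) = (-5 + r)/(-12 + z))
h(q) = q/88 (h(q) = q*(1/88) = q/88)
b + h(R(g, B)) = 3894 + ((-5 + 3)/(-12 + 11))/88 = 3894 + (-2/(-1))/88 = 3894 + (-1*(-2))/88 = 3894 + (1/88)*2 = 3894 + 1/44 = 171337/44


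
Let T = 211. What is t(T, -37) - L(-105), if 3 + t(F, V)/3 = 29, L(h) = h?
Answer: 183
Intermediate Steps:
t(F, V) = 78 (t(F, V) = -9 + 3*29 = -9 + 87 = 78)
t(T, -37) - L(-105) = 78 - 1*(-105) = 78 + 105 = 183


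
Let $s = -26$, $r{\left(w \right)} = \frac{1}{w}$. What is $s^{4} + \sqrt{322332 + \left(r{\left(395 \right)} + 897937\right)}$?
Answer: $456976 + \frac{4 \sqrt{11899529445}}{395} \approx 4.5808 \cdot 10^{5}$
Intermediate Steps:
$s^{4} + \sqrt{322332 + \left(r{\left(395 \right)} + 897937\right)} = \left(-26\right)^{4} + \sqrt{322332 + \left(\frac{1}{395} + 897937\right)} = 456976 + \sqrt{322332 + \left(\frac{1}{395} + 897937\right)} = 456976 + \sqrt{322332 + \frac{354685116}{395}} = 456976 + \sqrt{\frac{482006256}{395}} = 456976 + \frac{4 \sqrt{11899529445}}{395}$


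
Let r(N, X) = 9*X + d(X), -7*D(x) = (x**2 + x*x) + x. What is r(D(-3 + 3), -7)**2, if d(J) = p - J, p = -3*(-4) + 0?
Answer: 1936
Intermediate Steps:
p = 12 (p = 12 + 0 = 12)
D(x) = -2*x**2/7 - x/7 (D(x) = -((x**2 + x*x) + x)/7 = -((x**2 + x**2) + x)/7 = -(2*x**2 + x)/7 = -(x + 2*x**2)/7 = -2*x**2/7 - x/7)
d(J) = 12 - J
r(N, X) = 12 + 8*X (r(N, X) = 9*X + (12 - X) = 12 + 8*X)
r(D(-3 + 3), -7)**2 = (12 + 8*(-7))**2 = (12 - 56)**2 = (-44)**2 = 1936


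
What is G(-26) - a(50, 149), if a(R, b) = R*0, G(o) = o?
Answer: -26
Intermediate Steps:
a(R, b) = 0
G(-26) - a(50, 149) = -26 - 1*0 = -26 + 0 = -26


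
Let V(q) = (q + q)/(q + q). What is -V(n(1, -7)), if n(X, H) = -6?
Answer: -1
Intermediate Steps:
V(q) = 1 (V(q) = (2*q)/((2*q)) = (2*q)*(1/(2*q)) = 1)
-V(n(1, -7)) = -1*1 = -1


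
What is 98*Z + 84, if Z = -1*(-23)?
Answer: 2338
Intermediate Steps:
Z = 23
98*Z + 84 = 98*23 + 84 = 2254 + 84 = 2338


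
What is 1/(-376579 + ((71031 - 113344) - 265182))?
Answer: -1/684074 ≈ -1.4618e-6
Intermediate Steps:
1/(-376579 + ((71031 - 113344) - 265182)) = 1/(-376579 + (-42313 - 265182)) = 1/(-376579 - 307495) = 1/(-684074) = -1/684074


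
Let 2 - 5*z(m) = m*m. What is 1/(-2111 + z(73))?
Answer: -5/15882 ≈ -0.00031482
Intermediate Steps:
z(m) = ⅖ - m²/5 (z(m) = ⅖ - m*m/5 = ⅖ - m²/5)
1/(-2111 + z(73)) = 1/(-2111 + (⅖ - ⅕*73²)) = 1/(-2111 + (⅖ - ⅕*5329)) = 1/(-2111 + (⅖ - 5329/5)) = 1/(-2111 - 5327/5) = 1/(-15882/5) = -5/15882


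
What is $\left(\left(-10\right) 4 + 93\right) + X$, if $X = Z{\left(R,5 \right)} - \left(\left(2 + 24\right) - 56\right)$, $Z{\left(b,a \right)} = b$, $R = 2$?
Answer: $85$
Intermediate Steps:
$X = 32$ ($X = 2 - \left(\left(2 + 24\right) - 56\right) = 2 - \left(26 - 56\right) = 2 - -30 = 2 + 30 = 32$)
$\left(\left(-10\right) 4 + 93\right) + X = \left(\left(-10\right) 4 + 93\right) + 32 = \left(-40 + 93\right) + 32 = 53 + 32 = 85$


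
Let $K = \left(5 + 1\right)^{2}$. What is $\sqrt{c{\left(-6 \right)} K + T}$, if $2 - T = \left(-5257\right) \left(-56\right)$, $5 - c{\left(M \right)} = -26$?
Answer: $3 i \sqrt{32586} \approx 541.55 i$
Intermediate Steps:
$c{\left(M \right)} = 31$ ($c{\left(M \right)} = 5 - -26 = 5 + 26 = 31$)
$T = -294390$ ($T = 2 - \left(-5257\right) \left(-56\right) = 2 - 294392 = -294390$)
$K = 36$ ($K = 6^{2} = 36$)
$\sqrt{c{\left(-6 \right)} K + T} = \sqrt{31 \cdot 36 - 294390} = \sqrt{1116 - 294390} = \sqrt{-293274} = 3 i \sqrt{32586}$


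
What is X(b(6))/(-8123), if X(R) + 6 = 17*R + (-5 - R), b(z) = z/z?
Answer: -5/8123 ≈ -0.00061554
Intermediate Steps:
b(z) = 1
X(R) = -11 + 16*R (X(R) = -6 + (17*R + (-5 - R)) = -6 + (-5 + 16*R) = -11 + 16*R)
X(b(6))/(-8123) = (-11 + 16*1)/(-8123) = (-11 + 16)*(-1/8123) = 5*(-1/8123) = -5/8123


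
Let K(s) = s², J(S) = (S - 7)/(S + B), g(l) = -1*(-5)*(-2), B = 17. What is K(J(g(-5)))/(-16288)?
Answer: -289/798112 ≈ -0.00036210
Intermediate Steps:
g(l) = -10 (g(l) = 5*(-2) = -10)
J(S) = (-7 + S)/(17 + S) (J(S) = (S - 7)/(S + 17) = (-7 + S)/(17 + S))
K(J(g(-5)))/(-16288) = ((-7 - 10)/(17 - 10))²/(-16288) = (-17/7)²*(-1/16288) = (289/49)*(-1/16288) = -289/798112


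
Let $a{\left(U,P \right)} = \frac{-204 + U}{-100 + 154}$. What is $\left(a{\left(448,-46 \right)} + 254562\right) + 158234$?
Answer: $\frac{11145614}{27} \approx 4.128 \cdot 10^{5}$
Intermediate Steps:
$a{\left(U,P \right)} = - \frac{34}{9} + \frac{U}{54}$ ($a{\left(U,P \right)} = \frac{-204 + U}{54} = \left(-204 + U\right) \frac{1}{54} = - \frac{34}{9} + \frac{U}{54}$)
$\left(a{\left(448,-46 \right)} + 254562\right) + 158234 = \left(\left(- \frac{34}{9} + \frac{1}{54} \cdot 448\right) + 254562\right) + 158234 = \left(\left(- \frac{34}{9} + \frac{224}{27}\right) + 254562\right) + 158234 = \left(\frac{122}{27} + 254562\right) + 158234 = \frac{6873296}{27} + 158234 = \frac{11145614}{27}$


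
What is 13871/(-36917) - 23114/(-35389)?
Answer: 362418719/1306455713 ≈ 0.27741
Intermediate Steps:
13871/(-36917) - 23114/(-35389) = 13871*(-1/36917) - 23114*(-1/35389) = -13871/36917 + 23114/35389 = 362418719/1306455713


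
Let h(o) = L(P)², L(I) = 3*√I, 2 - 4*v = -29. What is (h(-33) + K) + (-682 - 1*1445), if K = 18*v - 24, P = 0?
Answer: -4023/2 ≈ -2011.5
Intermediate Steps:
v = 31/4 (v = ½ - ¼*(-29) = ½ + 29/4 = 31/4 ≈ 7.7500)
K = 231/2 (K = 18*(31/4) - 24 = 279/2 - 24 = 231/2 ≈ 115.50)
h(o) = 0 (h(o) = (3*√0)² = (3*0)² = 0² = 0)
(h(-33) + K) + (-682 - 1*1445) = (0 + 231/2) + (-682 - 1*1445) = 231/2 + (-682 - 1445) = 231/2 - 2127 = -4023/2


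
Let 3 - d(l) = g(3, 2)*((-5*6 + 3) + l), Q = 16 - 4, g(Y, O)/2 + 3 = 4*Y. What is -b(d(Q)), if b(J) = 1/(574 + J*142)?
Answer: -1/39340 ≈ -2.5419e-5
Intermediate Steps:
g(Y, O) = -6 + 8*Y (g(Y, O) = -6 + 2*(4*Y) = -6 + 8*Y)
Q = 12
d(l) = 489 - 18*l (d(l) = 3 - (-6 + 8*3)*((-5*6 + 3) + l) = 3 - (-6 + 24)*((-30 + 3) + l) = 3 - 18*(-27 + l) = 3 - (-486 + 18*l) = 3 + (486 - 18*l) = 489 - 18*l)
b(J) = 1/(574 + 142*J)
-b(d(Q)) = -1/(2*(287 + 71*(489 - 18*12))) = -1/(2*(287 + 71*(489 - 216))) = -1/(2*(287 + 71*273)) = -1/(2*(287 + 19383)) = -1/(2*19670) = -1*1/39340 = -1/39340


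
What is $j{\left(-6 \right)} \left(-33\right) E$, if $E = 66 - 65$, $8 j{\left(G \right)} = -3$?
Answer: $\frac{99}{8} \approx 12.375$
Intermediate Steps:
$j{\left(G \right)} = - \frac{3}{8}$ ($j{\left(G \right)} = \frac{1}{8} \left(-3\right) = - \frac{3}{8}$)
$E = 1$
$j{\left(-6 \right)} \left(-33\right) E = \left(- \frac{3}{8}\right) \left(-33\right) 1 = \frac{99}{8} \cdot 1 = \frac{99}{8}$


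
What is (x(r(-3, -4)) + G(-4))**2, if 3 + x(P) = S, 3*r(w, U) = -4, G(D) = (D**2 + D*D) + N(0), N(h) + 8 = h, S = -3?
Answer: 324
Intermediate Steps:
N(h) = -8 + h
G(D) = -8 + 2*D**2 (G(D) = (D**2 + D*D) + (-8 + 0) = (D**2 + D**2) - 8 = 2*D**2 - 8 = -8 + 2*D**2)
r(w, U) = -4/3 (r(w, U) = (1/3)*(-4) = -4/3)
x(P) = -6 (x(P) = -3 - 3 = -6)
(x(r(-3, -4)) + G(-4))**2 = (-6 + (-8 + 2*(-4)**2))**2 = (-6 + (-8 + 2*16))**2 = (-6 + (-8 + 32))**2 = (-6 + 24)**2 = 18**2 = 324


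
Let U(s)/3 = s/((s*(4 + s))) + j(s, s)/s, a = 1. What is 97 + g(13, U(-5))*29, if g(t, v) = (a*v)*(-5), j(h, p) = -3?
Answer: 271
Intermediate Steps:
U(s) = -9/s + 3/(4 + s) (U(s) = 3*(s/((s*(4 + s))) - 3/s) = 3*(s*(1/(s*(4 + s))) - 3/s) = 3*(1/(4 + s) - 3/s) = -9/s + 3/(4 + s))
g(t, v) = -5*v (g(t, v) = (1*v)*(-5) = v*(-5) = -5*v)
97 + g(13, U(-5))*29 = 97 - 30*(-6 - 1*(-5))/((-5)*(4 - 5))*29 = 97 - 30*(-1)*(-6 + 5)/(5*(-1))*29 = 97 - 30*(-1)*(-1)*(-1)/5*29 = 97 - 5*(-6/5)*29 = 97 + 6*29 = 97 + 174 = 271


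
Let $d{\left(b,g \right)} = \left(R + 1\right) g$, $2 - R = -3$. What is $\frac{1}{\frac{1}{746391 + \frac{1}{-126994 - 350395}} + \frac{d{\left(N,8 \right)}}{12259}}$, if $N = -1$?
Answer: $\frac{336008678471414}{1316089020035} \approx 255.31$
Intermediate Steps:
$R = 5$ ($R = 2 - -3 = 2 + 3 = 5$)
$d{\left(b,g \right)} = 6 g$ ($d{\left(b,g \right)} = \left(5 + 1\right) g = 6 g$)
$\frac{1}{\frac{1}{746391 + \frac{1}{-126994 - 350395}} + \frac{d{\left(N,8 \right)}}{12259}} = \frac{1}{\frac{1}{746391 + \frac{1}{-126994 - 350395}} + \frac{6 \cdot 8}{12259}} = \frac{1}{\frac{1}{746391 + \frac{1}{-477389}} + \frac{1}{12259} \cdot 48} = \frac{1}{\frac{1}{746391 - \frac{1}{477389}} + \frac{48}{12259}} = \frac{1}{\frac{1}{\frac{356318853098}{477389}} + \frac{48}{12259}} = \frac{1}{\frac{477389}{356318853098} + \frac{48}{12259}} = \frac{1}{\frac{1316089020035}{336008678471414}} = \frac{336008678471414}{1316089020035}$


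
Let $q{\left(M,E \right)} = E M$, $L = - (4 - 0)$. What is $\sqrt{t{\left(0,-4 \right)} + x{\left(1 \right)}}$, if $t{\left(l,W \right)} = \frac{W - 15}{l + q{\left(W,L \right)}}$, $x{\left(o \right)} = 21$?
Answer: $\frac{\sqrt{317}}{4} \approx 4.4511$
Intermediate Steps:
$L = -4$ ($L = - (4 + 0) = \left(-1\right) 4 = -4$)
$t{\left(l,W \right)} = \frac{-15 + W}{l - 4 W}$ ($t{\left(l,W \right)} = \frac{W - 15}{l - 4 W} = \frac{-15 + W}{l - 4 W}$)
$\sqrt{t{\left(0,-4 \right)} + x{\left(1 \right)}} = \sqrt{\frac{15 - -4}{\left(-1\right) 0 + 4 \left(-4\right)} + 21} = \sqrt{\frac{15 + 4}{0 - 16} + 21} = \sqrt{\frac{1}{-16} \cdot 19 + 21} = \sqrt{\left(- \frac{1}{16}\right) 19 + 21} = \sqrt{- \frac{19}{16} + 21} = \sqrt{\frac{317}{16}} = \frac{\sqrt{317}}{4}$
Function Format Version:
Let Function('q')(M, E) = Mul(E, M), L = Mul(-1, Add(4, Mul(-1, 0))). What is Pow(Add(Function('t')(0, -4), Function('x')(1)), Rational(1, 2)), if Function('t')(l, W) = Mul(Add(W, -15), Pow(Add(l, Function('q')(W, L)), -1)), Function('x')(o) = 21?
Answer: Mul(Rational(1, 4), Pow(317, Rational(1, 2))) ≈ 4.4511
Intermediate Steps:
L = -4 (L = Mul(-1, Add(4, 0)) = Mul(-1, 4) = -4)
Function('t')(l, W) = Mul(Pow(Add(l, Mul(-4, W)), -1), Add(-15, W)) (Function('t')(l, W) = Mul(Add(W, -15), Pow(Add(l, Mul(-4, W)), -1)) = Mul(Add(-15, W), Pow(Add(l, Mul(-4, W)), -1)) = Mul(Pow(Add(l, Mul(-4, W)), -1), Add(-15, W)))
Pow(Add(Function('t')(0, -4), Function('x')(1)), Rational(1, 2)) = Pow(Add(Mul(Pow(Add(Mul(-1, 0), Mul(4, -4)), -1), Add(15, Mul(-1, -4))), 21), Rational(1, 2)) = Pow(Add(Mul(Pow(Add(0, -16), -1), Add(15, 4)), 21), Rational(1, 2)) = Pow(Add(Mul(Pow(-16, -1), 19), 21), Rational(1, 2)) = Pow(Add(Mul(Rational(-1, 16), 19), 21), Rational(1, 2)) = Pow(Add(Rational(-19, 16), 21), Rational(1, 2)) = Pow(Rational(317, 16), Rational(1, 2)) = Mul(Rational(1, 4), Pow(317, Rational(1, 2)))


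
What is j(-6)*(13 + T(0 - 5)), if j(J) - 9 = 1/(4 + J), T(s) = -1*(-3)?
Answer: 136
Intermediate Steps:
T(s) = 3
j(J) = 9 + 1/(4 + J)
j(-6)*(13 + T(0 - 5)) = ((37 + 9*(-6))/(4 - 6))*(13 + 3) = ((37 - 54)/(-2))*16 = -½*(-17)*16 = (17/2)*16 = 136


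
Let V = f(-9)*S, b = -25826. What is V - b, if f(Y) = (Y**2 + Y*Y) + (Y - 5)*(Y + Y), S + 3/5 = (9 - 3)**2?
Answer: 202408/5 ≈ 40482.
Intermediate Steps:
S = 177/5 (S = -3/5 + (9 - 3)**2 = -3/5 + 6**2 = -3/5 + 36 = 177/5 ≈ 35.400)
f(Y) = 2*Y**2 + 2*Y*(-5 + Y) (f(Y) = (Y**2 + Y**2) + (-5 + Y)*(2*Y) = 2*Y**2 + 2*Y*(-5 + Y))
V = 73278/5 (V = (2*(-9)*(-5 + 2*(-9)))*(177/5) = (2*(-9)*(-5 - 18))*(177/5) = (2*(-9)*(-23))*(177/5) = 414*(177/5) = 73278/5 ≈ 14656.)
V - b = 73278/5 - 1*(-25826) = 73278/5 + 25826 = 202408/5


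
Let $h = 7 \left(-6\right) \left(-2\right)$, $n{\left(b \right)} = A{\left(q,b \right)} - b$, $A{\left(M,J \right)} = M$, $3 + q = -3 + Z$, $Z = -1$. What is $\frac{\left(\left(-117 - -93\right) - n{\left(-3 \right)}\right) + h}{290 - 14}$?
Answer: $\frac{16}{69} \approx 0.23188$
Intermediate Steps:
$q = -7$ ($q = -3 - 4 = -7$)
$n{\left(b \right)} = -7 - b$
$h = 84$ ($h = \left(-42\right) \left(-2\right) = 84$)
$\frac{\left(\left(-117 - -93\right) - n{\left(-3 \right)}\right) + h}{290 - 14} = \frac{\left(\left(-117 - -93\right) - \left(-7 - -3\right)\right) + 84}{290 - 14} = \frac{\left(\left(-117 + 93\right) - \left(-7 + 3\right)\right) + 84}{276} = \left(\left(-24 - -4\right) + 84\right) \frac{1}{276} = \left(\left(-24 + 4\right) + 84\right) \frac{1}{276} = \left(-20 + 84\right) \frac{1}{276} = 64 \cdot \frac{1}{276} = \frac{16}{69}$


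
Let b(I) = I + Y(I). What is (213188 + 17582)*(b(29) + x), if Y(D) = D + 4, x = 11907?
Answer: 2762086130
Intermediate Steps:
Y(D) = 4 + D
b(I) = 4 + 2*I (b(I) = I + (4 + I) = 4 + 2*I)
(213188 + 17582)*(b(29) + x) = (213188 + 17582)*((4 + 2*29) + 11907) = 230770*((4 + 58) + 11907) = 230770*(62 + 11907) = 230770*11969 = 2762086130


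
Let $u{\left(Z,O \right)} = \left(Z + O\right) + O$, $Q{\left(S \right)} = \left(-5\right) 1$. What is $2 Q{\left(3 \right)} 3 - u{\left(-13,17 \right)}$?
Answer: $-51$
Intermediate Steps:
$Q{\left(S \right)} = -5$
$u{\left(Z,O \right)} = Z + 2 O$ ($u{\left(Z,O \right)} = \left(O + Z\right) + O = Z + 2 O$)
$2 Q{\left(3 \right)} 3 - u{\left(-13,17 \right)} = 2 \left(-5\right) 3 - \left(-13 + 2 \cdot 17\right) = \left(-10\right) 3 - \left(-13 + 34\right) = -30 - 21 = -51$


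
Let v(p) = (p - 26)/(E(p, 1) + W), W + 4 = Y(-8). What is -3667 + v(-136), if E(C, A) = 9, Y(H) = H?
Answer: -3613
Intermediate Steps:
W = -12 (W = -4 - 8 = -12)
v(p) = 26/3 - p/3 (v(p) = (p - 26)/(9 - 12) = (-26 + p)/(-3) = (-26 + p)*(-⅓) = 26/3 - p/3)
-3667 + v(-136) = -3667 + (26/3 - ⅓*(-136)) = -3667 + (26/3 + 136/3) = -3667 + 54 = -3613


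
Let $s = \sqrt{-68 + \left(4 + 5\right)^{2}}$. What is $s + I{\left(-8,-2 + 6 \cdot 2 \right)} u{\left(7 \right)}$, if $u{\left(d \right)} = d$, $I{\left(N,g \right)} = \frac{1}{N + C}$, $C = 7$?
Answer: $-7 + \sqrt{13} \approx -3.3944$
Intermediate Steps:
$I{\left(N,g \right)} = \frac{1}{7 + N}$ ($I{\left(N,g \right)} = \frac{1}{N + 7} = \frac{1}{7 + N}$)
$s = \sqrt{13}$ ($s = \sqrt{-68 + 9^{2}} = \sqrt{-68 + 81} = \sqrt{13} \approx 3.6056$)
$s + I{\left(-8,-2 + 6 \cdot 2 \right)} u{\left(7 \right)} = \sqrt{13} + \frac{1}{7 - 8} \cdot 7 = \sqrt{13} + \frac{1}{-1} \cdot 7 = \sqrt{13} - 7 = -7 + \sqrt{13}$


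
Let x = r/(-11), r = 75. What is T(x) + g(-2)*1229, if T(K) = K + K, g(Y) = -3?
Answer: -40707/11 ≈ -3700.6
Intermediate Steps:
x = -75/11 (x = 75/(-11) = 75*(-1/11) = -75/11 ≈ -6.8182)
T(K) = 2*K
T(x) + g(-2)*1229 = 2*(-75/11) - 3*1229 = -150/11 - 3687 = -40707/11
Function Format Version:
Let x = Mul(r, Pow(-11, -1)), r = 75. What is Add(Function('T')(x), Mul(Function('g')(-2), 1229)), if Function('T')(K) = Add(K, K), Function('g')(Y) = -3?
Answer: Rational(-40707, 11) ≈ -3700.6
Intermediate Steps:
x = Rational(-75, 11) (x = Mul(75, Pow(-11, -1)) = Mul(75, Rational(-1, 11)) = Rational(-75, 11) ≈ -6.8182)
Function('T')(K) = Mul(2, K)
Add(Function('T')(x), Mul(Function('g')(-2), 1229)) = Add(Mul(2, Rational(-75, 11)), Mul(-3, 1229)) = Add(Rational(-150, 11), -3687) = Rational(-40707, 11)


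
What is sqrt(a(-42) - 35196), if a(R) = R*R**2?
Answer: 2*I*sqrt(27321) ≈ 330.58*I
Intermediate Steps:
a(R) = R**3
sqrt(a(-42) - 35196) = sqrt((-42)**3 - 35196) = sqrt(-74088 - 35196) = sqrt(-109284) = 2*I*sqrt(27321)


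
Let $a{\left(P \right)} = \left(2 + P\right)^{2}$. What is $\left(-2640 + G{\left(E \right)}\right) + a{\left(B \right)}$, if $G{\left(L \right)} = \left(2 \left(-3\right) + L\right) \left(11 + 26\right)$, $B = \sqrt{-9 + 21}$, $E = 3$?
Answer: $-2735 + 8 \sqrt{3} \approx -2721.1$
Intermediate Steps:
$B = 2 \sqrt{3}$ ($B = \sqrt{12} = 2 \sqrt{3} \approx 3.4641$)
$G{\left(L \right)} = -222 + 37 L$ ($G{\left(L \right)} = \left(-6 + L\right) 37 = -222 + 37 L$)
$\left(-2640 + G{\left(E \right)}\right) + a{\left(B \right)} = \left(-2640 + \left(-222 + 37 \cdot 3\right)\right) + \left(2 + 2 \sqrt{3}\right)^{2} = \left(-2640 + \left(-222 + 111\right)\right) + \left(2 + 2 \sqrt{3}\right)^{2} = \left(-2640 - 111\right) + \left(2 + 2 \sqrt{3}\right)^{2} = -2751 + \left(2 + 2 \sqrt{3}\right)^{2}$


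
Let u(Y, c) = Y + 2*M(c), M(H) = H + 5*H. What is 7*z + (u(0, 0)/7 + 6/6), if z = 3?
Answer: 22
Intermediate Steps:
M(H) = 6*H
u(Y, c) = Y + 12*c (u(Y, c) = Y + 2*(6*c) = Y + 12*c)
7*z + (u(0, 0)/7 + 6/6) = 7*3 + ((0 + 12*0)/7 + 6/6) = 21 + ((0 + 0)*(⅐) + 6*(⅙)) = 21 + (0*(⅐) + 1) = 21 + (0 + 1) = 21 + 1 = 22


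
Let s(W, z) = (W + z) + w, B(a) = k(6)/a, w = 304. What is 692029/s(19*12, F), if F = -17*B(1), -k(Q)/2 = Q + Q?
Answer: 692029/940 ≈ 736.20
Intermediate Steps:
k(Q) = -4*Q (k(Q) = -2*(Q + Q) = -4*Q)
B(a) = -24/a (B(a) = (-4*6)/a = -24/a)
F = 408 (F = -(-408)/1 = -(-408) = -17*(-24) = 408)
s(W, z) = 304 + W + z (s(W, z) = (W + z) + 304 = 304 + W + z)
692029/s(19*12, F) = 692029/(304 + 19*12 + 408) = 692029/(304 + 228 + 408) = 692029/940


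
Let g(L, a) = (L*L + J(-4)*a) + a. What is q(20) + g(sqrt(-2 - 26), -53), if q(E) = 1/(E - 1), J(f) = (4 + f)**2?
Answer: -1538/19 ≈ -80.947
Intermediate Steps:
g(L, a) = a + L**2 (g(L, a) = (L*L + (4 - 4)**2*a) + a = (L**2 + 0**2*a) + a = (L**2 + 0*a) + a = (L**2 + 0) + a = L**2 + a = a + L**2)
q(E) = 1/(-1 + E)
q(20) + g(sqrt(-2 - 26), -53) = 1/(-1 + 20) + (-53 + (sqrt(-2 - 26))**2) = 1/19 + (-53 + (sqrt(-28))**2) = 1/19 + (-53 + (2*I*sqrt(7))**2) = 1/19 + (-53 - 28) = 1/19 - 81 = -1538/19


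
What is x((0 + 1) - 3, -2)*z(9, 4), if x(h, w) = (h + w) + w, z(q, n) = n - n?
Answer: 0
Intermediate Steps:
z(q, n) = 0
x(h, w) = h + 2*w
x((0 + 1) - 3, -2)*z(9, 4) = (((0 + 1) - 3) + 2*(-2))*0 = ((1 - 3) - 4)*0 = (-2 - 4)*0 = -6*0 = 0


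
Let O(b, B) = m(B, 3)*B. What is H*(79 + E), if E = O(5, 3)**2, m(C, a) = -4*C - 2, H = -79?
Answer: -145597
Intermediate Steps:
m(C, a) = -2 - 4*C
O(b, B) = B*(-2 - 4*B) (O(b, B) = (-2 - 4*B)*B = B*(-2 - 4*B))
E = 1764 (E = (-2*3*(1 + 2*3))**2 = (-2*3*(1 + 6))**2 = (-2*3*7)**2 = (-42)**2 = 1764)
H*(79 + E) = -79*(79 + 1764) = -79*1843 = -145597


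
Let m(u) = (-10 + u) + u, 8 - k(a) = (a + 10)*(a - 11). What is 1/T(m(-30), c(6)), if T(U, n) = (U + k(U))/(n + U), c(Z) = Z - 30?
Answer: 47/2461 ≈ 0.019098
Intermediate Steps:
k(a) = 8 - (-11 + a)*(10 + a) (k(a) = 8 - (a + 10)*(a - 11) = 8 - (10 + a)*(-11 + a) = 8 - (-11 + a)*(10 + a))
c(Z) = -30 + Z
m(u) = -10 + 2*u
T(U, n) = (118 - U² + 2*U)/(U + n) (T(U, n) = (U + (118 + U - U²))/(n + U) = (118 - U² + 2*U)/(U + n))
1/T(m(-30), c(6)) = 1/((118 - (-10 + 2*(-30))² + 2*(-10 + 2*(-30)))/((-10 + 2*(-30)) + (-30 + 6))) = 1/((118 - (-10 - 60)² + 2*(-10 - 60))/((-10 - 60) - 24)) = 1/((118 - 1*(-70)² + 2*(-70))/(-70 - 24)) = 1/((118 - 1*4900 - 140)/(-94)) = 1/(-(118 - 4900 - 140)/94) = 1/(-1/94*(-4922)) = 1/(2461/47) = 47/2461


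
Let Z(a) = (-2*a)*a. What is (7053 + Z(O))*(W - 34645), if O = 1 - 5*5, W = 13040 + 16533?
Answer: -29929872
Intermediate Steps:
W = 29573
O = -24 (O = 1 - 25 = -24)
Z(a) = -2*a**2
(7053 + Z(O))*(W - 34645) = (7053 - 2*(-24)**2)*(29573 - 34645) = (7053 - 2*576)*(-5072) = (7053 - 1152)*(-5072) = 5901*(-5072) = -29929872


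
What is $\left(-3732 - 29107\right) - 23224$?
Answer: $-56063$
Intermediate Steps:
$\left(-3732 - 29107\right) - 23224 = -32839 - 23224 = -56063$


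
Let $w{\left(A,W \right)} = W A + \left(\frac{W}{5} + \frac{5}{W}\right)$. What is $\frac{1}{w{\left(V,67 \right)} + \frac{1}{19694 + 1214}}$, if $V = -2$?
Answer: $- \frac{7004180}{844181073} \approx -0.008297$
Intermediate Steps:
$w{\left(A,W \right)} = \frac{5}{W} + \frac{W}{5} + A W$ ($w{\left(A,W \right)} = A W + \left(W \frac{1}{5} + \frac{5}{W}\right) = A W + \left(\frac{W}{5} + \frac{5}{W}\right) = A W + \left(\frac{5}{W} + \frac{W}{5}\right) = \frac{5}{W} + \frac{W}{5} + A W$)
$\frac{1}{w{\left(V,67 \right)} + \frac{1}{19694 + 1214}} = \frac{1}{\left(\frac{5}{67} + \frac{1}{5} \cdot 67 - 134\right) + \frac{1}{19694 + 1214}} = \frac{1}{\left(5 \cdot \frac{1}{67} + \frac{67}{5} - 134\right) + \frac{1}{20908}} = \frac{1}{\left(\frac{5}{67} + \frac{67}{5} - 134\right) + \frac{1}{20908}} = \frac{1}{- \frac{40376}{335} + \frac{1}{20908}} = \frac{1}{- \frac{844181073}{7004180}} = - \frac{7004180}{844181073}$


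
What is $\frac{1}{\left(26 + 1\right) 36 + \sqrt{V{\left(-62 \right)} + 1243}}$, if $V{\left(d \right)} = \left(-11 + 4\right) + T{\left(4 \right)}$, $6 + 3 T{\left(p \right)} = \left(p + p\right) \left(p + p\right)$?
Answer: $\frac{1458}{1415293} - \frac{\sqrt{11298}}{2830586} \approx 0.00099262$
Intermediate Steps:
$T{\left(p \right)} = -2 + \frac{4 p^{2}}{3}$ ($T{\left(p \right)} = -2 + \frac{\left(p + p\right) \left(p + p\right)}{3} = -2 + \frac{2 p 2 p}{3} = -2 + \frac{4 p^{2}}{3}$)
$V{\left(d \right)} = \frac{37}{3}$ ($V{\left(d \right)} = \left(-11 + 4\right) - \left(2 - \frac{4 \cdot 4^{2}}{3}\right) = -7 + \left(-2 + \frac{4}{3} \cdot 16\right) = -7 + \left(-2 + \frac{64}{3}\right) = -7 + \frac{58}{3} = \frac{37}{3}$)
$\frac{1}{\left(26 + 1\right) 36 + \sqrt{V{\left(-62 \right)} + 1243}} = \frac{1}{\left(26 + 1\right) 36 + \sqrt{\frac{37}{3} + 1243}} = \frac{1}{27 \cdot 36 + \sqrt{\frac{3766}{3}}} = \frac{1}{972 + \frac{\sqrt{11298}}{3}}$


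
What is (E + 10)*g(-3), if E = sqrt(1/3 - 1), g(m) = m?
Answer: -30 - I*sqrt(6) ≈ -30.0 - 2.4495*I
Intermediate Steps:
E = I*sqrt(6)/3 (E = sqrt(1/3 - 1) = sqrt(-2/3) = I*sqrt(6)/3 ≈ 0.8165*I)
(E + 10)*g(-3) = (I*sqrt(6)/3 + 10)*(-3) = (10 + I*sqrt(6)/3)*(-3) = -30 - I*sqrt(6)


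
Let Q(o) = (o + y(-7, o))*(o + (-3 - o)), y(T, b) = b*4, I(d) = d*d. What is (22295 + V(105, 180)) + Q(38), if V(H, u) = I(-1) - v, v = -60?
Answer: 21786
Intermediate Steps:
I(d) = d**2
y(T, b) = 4*b
V(H, u) = 61 (V(H, u) = (-1)**2 - 1*(-60) = 1 + 60 = 61)
Q(o) = -15*o (Q(o) = (o + 4*o)*(o + (-3 - o)) = (5*o)*(-3) = -15*o)
(22295 + V(105, 180)) + Q(38) = (22295 + 61) - 15*38 = 22356 - 570 = 21786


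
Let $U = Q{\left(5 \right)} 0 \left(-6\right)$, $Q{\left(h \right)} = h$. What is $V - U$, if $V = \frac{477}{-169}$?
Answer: $- \frac{477}{169} \approx -2.8225$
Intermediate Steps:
$V = - \frac{477}{169}$ ($V = 477 \left(- \frac{1}{169}\right) = - \frac{477}{169} \approx -2.8225$)
$U = 0$ ($U = 5 \cdot 0 \left(-6\right) = 0 \left(-6\right) = 0$)
$V - U = - \frac{477}{169} - 0 = - \frac{477}{169} + 0 = - \frac{477}{169}$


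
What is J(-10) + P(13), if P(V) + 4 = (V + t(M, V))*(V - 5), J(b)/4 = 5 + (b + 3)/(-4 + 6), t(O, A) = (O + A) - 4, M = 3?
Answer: 202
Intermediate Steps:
t(O, A) = -4 + A + O (t(O, A) = (A + O) - 4 = -4 + A + O)
J(b) = 26 + 2*b (J(b) = 4*(5 + (b + 3)/(-4 + 6)) = 4*(5 + (3 + b)/2) = 4*(5 + (3 + b)*(½)) = 4*(5 + (3/2 + b/2)) = 4*(13/2 + b/2) = 26 + 2*b)
P(V) = -4 + (-1 + 2*V)*(-5 + V) (P(V) = -4 + (V + (-4 + V + 3))*(V - 5) = -4 + (V + (-1 + V))*(-5 + V) = -4 + (-1 + 2*V)*(-5 + V))
J(-10) + P(13) = (26 + 2*(-10)) + (1 - 11*13 + 2*13²) = (26 - 20) + (1 - 143 + 2*169) = 6 + (1 - 143 + 338) = 6 + 196 = 202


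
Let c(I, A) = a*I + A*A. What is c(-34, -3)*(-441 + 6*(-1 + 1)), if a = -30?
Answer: -453789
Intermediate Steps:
c(I, A) = A² - 30*I (c(I, A) = -30*I + A*A = -30*I + A² = A² - 30*I)
c(-34, -3)*(-441 + 6*(-1 + 1)) = ((-3)² - 30*(-34))*(-441 + 6*(-1 + 1)) = (9 + 1020)*(-441 + 6*0) = 1029*(-441 + 0) = 1029*(-441) = -453789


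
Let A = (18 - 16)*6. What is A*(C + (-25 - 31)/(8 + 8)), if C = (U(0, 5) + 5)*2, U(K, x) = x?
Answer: 198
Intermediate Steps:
A = 12 (A = 2*6 = 12)
C = 20 (C = (5 + 5)*2 = 10*2 = 20)
A*(C + (-25 - 31)/(8 + 8)) = 12*(20 + (-25 - 31)/(8 + 8)) = 12*(20 - 56/16) = 12*(20 - 56*1/16) = 12*(20 - 7/2) = 12*(33/2) = 198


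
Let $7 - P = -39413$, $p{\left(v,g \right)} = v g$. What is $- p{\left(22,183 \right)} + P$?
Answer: $35394$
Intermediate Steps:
$p{\left(v,g \right)} = g v$
$P = 39420$ ($P = 7 - -39413 = 7 + 39413 = 39420$)
$- p{\left(22,183 \right)} + P = - 183 \cdot 22 + 39420 = \left(-1\right) 4026 + 39420 = -4026 + 39420 = 35394$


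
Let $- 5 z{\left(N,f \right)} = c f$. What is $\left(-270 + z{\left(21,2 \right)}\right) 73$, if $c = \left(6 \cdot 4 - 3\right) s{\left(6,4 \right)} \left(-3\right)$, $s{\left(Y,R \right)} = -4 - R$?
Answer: $- \frac{172134}{5} \approx -34427.0$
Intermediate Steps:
$c = 504$ ($c = \left(6 \cdot 4 - 3\right) \left(-4 - 4\right) \left(-3\right) = \left(24 - 3\right) \left(-4 - 4\right) \left(-3\right) = 21 \left(-8\right) \left(-3\right) = \left(-168\right) \left(-3\right) = 504$)
$z{\left(N,f \right)} = - \frac{504 f}{5}$
$\left(-270 + z{\left(21,2 \right)}\right) 73 = \left(-270 - \frac{1008}{5}\right) 73 = \left(- \frac{2358}{5}\right) 73 = - \frac{172134}{5}$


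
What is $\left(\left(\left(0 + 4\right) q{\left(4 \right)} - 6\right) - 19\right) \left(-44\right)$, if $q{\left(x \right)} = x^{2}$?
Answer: $-1716$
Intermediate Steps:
$\left(\left(\left(0 + 4\right) q{\left(4 \right)} - 6\right) - 19\right) \left(-44\right) = \left(\left(\left(0 + 4\right) 4^{2} - 6\right) - 19\right) \left(-44\right) = \left(\left(4 \cdot 16 - 6\right) - 19\right) \left(-44\right) = \left(\left(64 - 6\right) - 19\right) \left(-44\right) = \left(58 - 19\right) \left(-44\right) = 39 \left(-44\right) = -1716$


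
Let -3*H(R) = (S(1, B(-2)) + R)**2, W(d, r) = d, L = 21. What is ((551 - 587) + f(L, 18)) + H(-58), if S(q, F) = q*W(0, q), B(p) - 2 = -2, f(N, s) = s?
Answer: -3418/3 ≈ -1139.3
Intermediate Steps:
B(p) = 0 (B(p) = 2 - 2 = 0)
S(q, F) = 0 (S(q, F) = q*0 = 0)
H(R) = -R**2/3 (H(R) = -(0 + R)**2/3 = -R**2/3)
((551 - 587) + f(L, 18)) + H(-58) = ((551 - 587) + 18) - 1/3*(-58)**2 = (-36 + 18) - 1/3*3364 = -18 - 3364/3 = -3418/3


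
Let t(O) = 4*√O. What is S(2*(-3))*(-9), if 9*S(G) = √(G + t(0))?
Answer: -I*√6 ≈ -2.4495*I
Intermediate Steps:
S(G) = √G/9 (S(G) = √(G + 4*√0)/9 = √(G + 4*0)/9 = √(G + 0)/9 = √G/9)
S(2*(-3))*(-9) = (√(2*(-3))/9)*(-9) = (√(-6)/9)*(-9) = ((I*√6)/9)*(-9) = (I*√6/9)*(-9) = -I*√6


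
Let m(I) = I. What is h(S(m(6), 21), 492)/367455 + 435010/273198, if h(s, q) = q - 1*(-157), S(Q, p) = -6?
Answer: 2424604622/1521029865 ≈ 1.5941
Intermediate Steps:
h(s, q) = 157 + q (h(s, q) = q + 157 = 157 + q)
h(S(m(6), 21), 492)/367455 + 435010/273198 = (157 + 492)/367455 + 435010/273198 = 649*(1/367455) + 435010*(1/273198) = 59/33405 + 217505/136599 = 2424604622/1521029865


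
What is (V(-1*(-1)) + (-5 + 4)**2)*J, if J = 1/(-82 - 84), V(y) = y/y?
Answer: -1/83 ≈ -0.012048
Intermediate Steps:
V(y) = 1
J = -1/166 (J = 1/(-166) = -1/166 ≈ -0.0060241)
(V(-1*(-1)) + (-5 + 4)**2)*J = (1 + (-5 + 4)**2)*(-1/166) = (1 + (-1)**2)*(-1/166) = (1 + 1)*(-1/166) = 2*(-1/166) = -1/83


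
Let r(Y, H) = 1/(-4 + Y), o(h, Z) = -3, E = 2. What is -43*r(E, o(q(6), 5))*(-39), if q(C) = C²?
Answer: -1677/2 ≈ -838.50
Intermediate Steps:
-43*r(E, o(q(6), 5))*(-39) = -43/(-4 + 2)*(-39) = -43/(-2)*(-39) = -43*(-½)*(-39) = (43/2)*(-39) = -1677/2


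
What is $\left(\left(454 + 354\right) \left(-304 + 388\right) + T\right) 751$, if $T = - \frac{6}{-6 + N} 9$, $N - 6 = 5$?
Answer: $\frac{254818806}{5} \approx 5.0964 \cdot 10^{7}$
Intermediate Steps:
$N = 11$ ($N = 6 + 5 = 11$)
$T = - \frac{54}{5}$ ($T = - \frac{6}{-6 + 11} \cdot 9 = - \frac{6}{5} \cdot 9 = \left(-6\right) \frac{1}{5} \cdot 9 = \left(- \frac{6}{5}\right) 9 = - \frac{54}{5} \approx -10.8$)
$\left(\left(454 + 354\right) \left(-304 + 388\right) + T\right) 751 = \left(\left(454 + 354\right) \left(-304 + 388\right) - \frac{54}{5}\right) 751 = \left(808 \cdot 84 - \frac{54}{5}\right) 751 = \left(67872 - \frac{54}{5}\right) 751 = \frac{339306}{5} \cdot 751 = \frac{254818806}{5}$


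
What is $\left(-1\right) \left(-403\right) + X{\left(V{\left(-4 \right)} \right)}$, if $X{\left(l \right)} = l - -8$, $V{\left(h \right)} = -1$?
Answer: $410$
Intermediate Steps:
$X{\left(l \right)} = 8 + l$ ($X{\left(l \right)} = l + 8 = 8 + l$)
$\left(-1\right) \left(-403\right) + X{\left(V{\left(-4 \right)} \right)} = \left(-1\right) \left(-403\right) + \left(8 - 1\right) = 403 + 7 = 410$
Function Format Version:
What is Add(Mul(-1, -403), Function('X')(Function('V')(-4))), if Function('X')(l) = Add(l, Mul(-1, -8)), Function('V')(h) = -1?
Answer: 410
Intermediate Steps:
Function('X')(l) = Add(8, l) (Function('X')(l) = Add(l, 8) = Add(8, l))
Add(Mul(-1, -403), Function('X')(Function('V')(-4))) = Add(Mul(-1, -403), Add(8, -1)) = Add(403, 7) = 410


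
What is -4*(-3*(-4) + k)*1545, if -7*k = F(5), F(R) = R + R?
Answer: -457320/7 ≈ -65331.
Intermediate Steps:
F(R) = 2*R
k = -10/7 (k = -2*5/7 = -⅐*10 = -10/7 ≈ -1.4286)
-4*(-3*(-4) + k)*1545 = -4*(-3*(-4) - 10/7)*1545 = -4*(12 - 10/7)*1545 = -4*74/7*1545 = -296/7*1545 = -457320/7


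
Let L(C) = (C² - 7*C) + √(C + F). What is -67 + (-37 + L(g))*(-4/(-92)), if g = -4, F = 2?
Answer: -1534/23 + I*√2/23 ≈ -66.696 + 0.061488*I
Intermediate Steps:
L(C) = C² + √(2 + C) - 7*C (L(C) = (C² - 7*C) + √(C + 2) = (C² - 7*C) + √(2 + C) = C² + √(2 + C) - 7*C)
-67 + (-37 + L(g))*(-4/(-92)) = -67 + (-37 + ((-4)² + √(2 - 4) - 7*(-4)))*(-4/(-92)) = -67 + (-37 + (16 + √(-2) + 28))*(-4*(-1/92)) = -67 + (-37 + (16 + I*√2 + 28))*(1/23) = -67 + (-37 + (44 + I*√2))*(1/23) = -67 + (7 + I*√2)*(1/23) = -67 + (7/23 + I*√2/23) = -1534/23 + I*√2/23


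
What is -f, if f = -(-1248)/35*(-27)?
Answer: 33696/35 ≈ 962.74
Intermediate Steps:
f = -33696/35 (f = -(-1248)/35*(-27) = -39*(-32/35)*(-27) = (1248/35)*(-27) = -33696/35 ≈ -962.74)
-f = -1*(-33696/35) = 33696/35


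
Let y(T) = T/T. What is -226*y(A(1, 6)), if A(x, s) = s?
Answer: -226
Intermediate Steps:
y(T) = 1
-226*y(A(1, 6)) = -226*1 = -226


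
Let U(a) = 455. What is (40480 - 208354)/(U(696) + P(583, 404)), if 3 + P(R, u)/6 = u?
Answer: -167874/2861 ≈ -58.677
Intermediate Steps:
P(R, u) = -18 + 6*u
(40480 - 208354)/(U(696) + P(583, 404)) = (40480 - 208354)/(455 + (-18 + 6*404)) = -167874/(455 + (-18 + 2424)) = -167874/(455 + 2406) = -167874/2861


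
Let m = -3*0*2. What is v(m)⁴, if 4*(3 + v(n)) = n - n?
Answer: 81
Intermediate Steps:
m = 0 (m = 0*2 = 0)
v(n) = -3 (v(n) = -3 + (n - n)/4 = -3 + (¼)*0 = -3 + 0 = -3)
v(m)⁴ = (-3)⁴ = 81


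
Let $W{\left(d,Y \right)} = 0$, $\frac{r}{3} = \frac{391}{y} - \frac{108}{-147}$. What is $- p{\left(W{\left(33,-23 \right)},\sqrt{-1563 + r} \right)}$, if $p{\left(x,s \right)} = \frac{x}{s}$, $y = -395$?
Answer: $0$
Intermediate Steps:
$r = - \frac{14817}{19355}$ ($r = 3 \left(\frac{391}{-395} - \frac{108}{-147}\right) = 3 \left(391 \left(- \frac{1}{395}\right) - - \frac{36}{49}\right) = 3 \left(- \frac{391}{395} + \frac{36}{49}\right) = 3 \left(- \frac{4939}{19355}\right) = - \frac{14817}{19355} \approx -0.76554$)
$- p{\left(W{\left(33,-23 \right)},\sqrt{-1563 + r} \right)} = - \frac{0}{\sqrt{-1563 - \frac{14817}{19355}}} = - \frac{0}{\sqrt{- \frac{30266682}{19355}}} = - \frac{0}{\frac{1}{2765} i \sqrt{11955339390}} = - 0 \left(- \frac{7 i \sqrt{11955339390}}{30266682}\right) = \left(-1\right) 0 = 0$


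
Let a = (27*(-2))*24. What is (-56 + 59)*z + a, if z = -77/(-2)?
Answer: -2361/2 ≈ -1180.5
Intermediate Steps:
z = 77/2 (z = -77*(-1/2) = 77/2 ≈ 38.500)
a = -1296 (a = -54*24 = -1296)
(-56 + 59)*z + a = (-56 + 59)*(77/2) - 1296 = 3*(77/2) - 1296 = 231/2 - 1296 = -2361/2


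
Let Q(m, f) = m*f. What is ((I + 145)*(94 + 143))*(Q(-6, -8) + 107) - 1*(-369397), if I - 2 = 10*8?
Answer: 8708242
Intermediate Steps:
Q(m, f) = f*m
I = 82 (I = 2 + 10*8 = 2 + 80 = 82)
((I + 145)*(94 + 143))*(Q(-6, -8) + 107) - 1*(-369397) = ((82 + 145)*(94 + 143))*(-8*(-6) + 107) - 1*(-369397) = (227*237)*(48 + 107) + 369397 = 53799*155 + 369397 = 8338845 + 369397 = 8708242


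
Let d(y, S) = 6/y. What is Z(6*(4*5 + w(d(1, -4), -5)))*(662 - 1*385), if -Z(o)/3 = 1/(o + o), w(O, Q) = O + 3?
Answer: -277/116 ≈ -2.3879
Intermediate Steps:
w(O, Q) = 3 + O
Z(o) = -3/(2*o) (Z(o) = -3/(o + o) = -3*1/(2*o) = -3/(2*o))
Z(6*(4*5 + w(d(1, -4), -5)))*(662 - 1*385) = (-3*1/(6*(4*5 + (3 + 6/1)))/2)*(662 - 1*385) = (-3*1/(6*(20 + (3 + 6*1)))/2)*(662 - 385) = -3*1/(6*(20 + (3 + 6)))/2*277 = -3*1/(6*(20 + 9))/2*277 = -3/(2*(6*29))*277 = -3/2/174*277 = -3/2*1/174*277 = -1/116*277 = -277/116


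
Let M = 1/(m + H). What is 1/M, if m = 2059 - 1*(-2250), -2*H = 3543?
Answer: 5075/2 ≈ 2537.5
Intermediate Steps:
H = -3543/2 (H = -½*3543 = -3543/2 ≈ -1771.5)
m = 4309 (m = 2059 + 2250 = 4309)
M = 2/5075 (M = 1/(4309 - 3543/2) = 1/(5075/2) = 2/5075 ≈ 0.00039409)
1/M = 1/(2/5075) = 5075/2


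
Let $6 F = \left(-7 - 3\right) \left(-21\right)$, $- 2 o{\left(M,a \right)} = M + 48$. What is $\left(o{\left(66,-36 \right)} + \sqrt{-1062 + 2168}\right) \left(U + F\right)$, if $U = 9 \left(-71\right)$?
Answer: $34428 - 604 \sqrt{1106} \approx 14341.0$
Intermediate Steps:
$U = -639$
$o{\left(M,a \right)} = -24 - \frac{M}{2}$ ($o{\left(M,a \right)} = - \frac{M + 48}{2} = - \frac{48 + M}{2} = -24 - \frac{M}{2}$)
$F = 35$ ($F = \frac{\left(-7 - 3\right) \left(-21\right)}{6} = \frac{\left(-10\right) \left(-21\right)}{6} = \frac{1}{6} \cdot 210 = 35$)
$\left(o{\left(66,-36 \right)} + \sqrt{-1062 + 2168}\right) \left(U + F\right) = \left(\left(-24 - 33\right) + \sqrt{-1062 + 2168}\right) \left(-639 + 35\right) = \left(\left(-24 - 33\right) + \sqrt{1106}\right) \left(-604\right) = \left(-57 + \sqrt{1106}\right) \left(-604\right) = 34428 - 604 \sqrt{1106}$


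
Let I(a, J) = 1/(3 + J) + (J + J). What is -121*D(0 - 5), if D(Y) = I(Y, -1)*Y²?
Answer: 9075/2 ≈ 4537.5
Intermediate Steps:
I(a, J) = 1/(3 + J) + 2*J
D(Y) = -3*Y²/2 (D(Y) = ((1 + 2*(-1)² + 6*(-1))/(3 - 1))*Y² = ((1 + 2*1 - 6)/2)*Y² = ((1 + 2 - 6)/2)*Y² = ((½)*(-3))*Y² = -3*Y²/2)
-121*D(0 - 5) = -(-363)*(0 - 5)²/2 = -(-363)*(-5)²/2 = -(-363)*25/2 = -121*(-75/2) = 9075/2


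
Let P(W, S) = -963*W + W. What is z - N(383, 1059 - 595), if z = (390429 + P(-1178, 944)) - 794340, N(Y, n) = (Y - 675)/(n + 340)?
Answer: 146594398/201 ≈ 7.2933e+5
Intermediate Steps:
P(W, S) = -962*W
N(Y, n) = (-675 + Y)/(340 + n)
z = 729325 (z = (390429 - 962*(-1178)) - 794340 = (390429 + 1133236) - 794340 = 1523665 - 794340 = 729325)
z - N(383, 1059 - 595) = 729325 - (-675 + 383)/(340 + (1059 - 595)) = 729325 - (-292)/(340 + 464) = 729325 - (-292)/804 = 729325 - 1*(-73/201) = 729325 + 73/201 = 146594398/201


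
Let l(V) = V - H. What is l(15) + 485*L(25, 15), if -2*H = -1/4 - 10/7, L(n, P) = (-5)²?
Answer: 679793/56 ≈ 12139.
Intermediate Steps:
L(n, P) = 25
H = 47/56 (H = -(-1/4 - 10/7)/2 = -(-1*¼ - 10*⅐)/2 = -(-¼ - 10/7)/2 = -½*(-47/28) = 47/56 ≈ 0.83929)
l(V) = -47/56 + V (l(V) = V - 1*47/56 = V - 47/56 = -47/56 + V)
l(15) + 485*L(25, 15) = (-47/56 + 15) + 485*25 = 793/56 + 12125 = 679793/56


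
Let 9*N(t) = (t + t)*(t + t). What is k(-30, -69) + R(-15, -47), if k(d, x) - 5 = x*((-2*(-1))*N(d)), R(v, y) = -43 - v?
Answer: -55223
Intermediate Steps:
N(t) = 4*t²/9 (N(t) = ((t + t)*(t + t))/9 = ((2*t)*(2*t))/9 = (4*t²)/9 = 4*t²/9)
k(d, x) = 5 + 8*x*d²/9 (k(d, x) = 5 + x*((-2*(-1))*(4*d²/9)) = 5 + x*(2*(4*d²/9)) = 5 + x*(8*d²/9) = 5 + 8*x*d²/9)
k(-30, -69) + R(-15, -47) = (5 + (8/9)*(-69)*(-30)²) + (-43 - 1*(-15)) = (5 + (8/9)*(-69)*900) + (-43 + 15) = (5 - 55200) - 28 = -55195 - 28 = -55223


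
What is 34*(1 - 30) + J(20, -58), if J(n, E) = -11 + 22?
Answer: -975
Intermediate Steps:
J(n, E) = 11
34*(1 - 30) + J(20, -58) = 34*(1 - 30) + 11 = 34*(-29) + 11 = -986 + 11 = -975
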